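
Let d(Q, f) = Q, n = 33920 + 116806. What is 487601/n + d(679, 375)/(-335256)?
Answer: 9076045439/2807321992 ≈ 3.2330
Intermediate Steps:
n = 150726
487601/n + d(679, 375)/(-335256) = 487601/150726 + 679/(-335256) = 487601*(1/150726) + 679*(-1/335256) = 487601/150726 - 679/335256 = 9076045439/2807321992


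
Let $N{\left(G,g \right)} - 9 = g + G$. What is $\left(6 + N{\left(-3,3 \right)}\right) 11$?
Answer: $165$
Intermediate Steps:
$N{\left(G,g \right)} = 9 + G + g$ ($N{\left(G,g \right)} = 9 + \left(g + G\right) = 9 + \left(G + g\right) = 9 + G + g$)
$\left(6 + N{\left(-3,3 \right)}\right) 11 = \left(6 + \left(9 - 3 + 3\right)\right) 11 = \left(6 + 9\right) 11 = 15 \cdot 11 = 165$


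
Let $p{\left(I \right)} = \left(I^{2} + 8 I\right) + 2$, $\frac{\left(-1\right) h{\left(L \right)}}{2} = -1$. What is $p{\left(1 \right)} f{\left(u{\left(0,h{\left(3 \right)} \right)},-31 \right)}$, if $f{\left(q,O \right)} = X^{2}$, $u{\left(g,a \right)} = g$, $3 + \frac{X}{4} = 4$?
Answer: $176$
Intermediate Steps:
$X = 4$ ($X = -12 + 4 \cdot 4 = -12 + 16 = 4$)
$h{\left(L \right)} = 2$ ($h{\left(L \right)} = \left(-2\right) \left(-1\right) = 2$)
$f{\left(q,O \right)} = 16$ ($f{\left(q,O \right)} = 4^{2} = 16$)
$p{\left(I \right)} = 2 + I^{2} + 8 I$
$p{\left(1 \right)} f{\left(u{\left(0,h{\left(3 \right)} \right)},-31 \right)} = \left(2 + 1^{2} + 8 \cdot 1\right) 16 = \left(2 + 1 + 8\right) 16 = 11 \cdot 16 = 176$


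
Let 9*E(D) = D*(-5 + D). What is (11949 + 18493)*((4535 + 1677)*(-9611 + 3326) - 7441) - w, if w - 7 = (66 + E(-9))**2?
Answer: -1188755874969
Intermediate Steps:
E(D) = D*(-5 + D)/9 (E(D) = (D*(-5 + D))/9 = D*(-5 + D)/9)
w = 6407 (w = 7 + (66 + (1/9)*(-9)*(-5 - 9))**2 = 7 + (66 + (1/9)*(-9)*(-14))**2 = 7 + (66 + 14)**2 = 7 + 80**2 = 7 + 6400 = 6407)
(11949 + 18493)*((4535 + 1677)*(-9611 + 3326) - 7441) - w = (11949 + 18493)*((4535 + 1677)*(-9611 + 3326) - 7441) - 1*6407 = 30442*(6212*(-6285) - 7441) - 6407 = 30442*(-39042420 - 7441) - 6407 = 30442*(-39049861) - 6407 = -1188755868562 - 6407 = -1188755874969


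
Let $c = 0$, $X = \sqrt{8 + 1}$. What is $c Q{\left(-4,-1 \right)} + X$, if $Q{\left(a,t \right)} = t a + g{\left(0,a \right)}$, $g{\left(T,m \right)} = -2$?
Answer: $3$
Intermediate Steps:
$Q{\left(a,t \right)} = -2 + a t$ ($Q{\left(a,t \right)} = t a - 2 = a t - 2 = -2 + a t$)
$X = 3$ ($X = \sqrt{9} = 3$)
$c Q{\left(-4,-1 \right)} + X = 0 \left(-2 - -4\right) + 3 = 0 \left(-2 + 4\right) + 3 = 0 \cdot 2 + 3 = 0 + 3 = 3$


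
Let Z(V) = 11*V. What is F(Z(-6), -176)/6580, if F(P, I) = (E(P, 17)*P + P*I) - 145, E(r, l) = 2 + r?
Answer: 3139/1316 ≈ 2.3853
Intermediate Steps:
F(P, I) = -145 + I*P + P*(2 + P) (F(P, I) = ((2 + P)*P + P*I) - 145 = (P*(2 + P) + I*P) - 145 = (I*P + P*(2 + P)) - 145 = -145 + I*P + P*(2 + P))
F(Z(-6), -176)/6580 = (-145 - 1936*(-6) + (11*(-6))*(2 + 11*(-6)))/6580 = (-145 - 176*(-66) - 66*(2 - 66))*(1/6580) = (-145 + 11616 - 66*(-64))*(1/6580) = (-145 + 11616 + 4224)*(1/6580) = 15695*(1/6580) = 3139/1316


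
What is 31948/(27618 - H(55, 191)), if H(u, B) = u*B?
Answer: 31948/17113 ≈ 1.8669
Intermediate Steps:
H(u, B) = B*u
31948/(27618 - H(55, 191)) = 31948/(27618 - 191*55) = 31948/(27618 - 1*10505) = 31948/(27618 - 10505) = 31948/17113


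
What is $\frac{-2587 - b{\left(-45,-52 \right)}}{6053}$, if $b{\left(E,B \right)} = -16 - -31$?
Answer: $- \frac{2602}{6053} \approx -0.42987$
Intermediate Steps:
$b{\left(E,B \right)} = 15$ ($b{\left(E,B \right)} = -16 + 31 = 15$)
$\frac{-2587 - b{\left(-45,-52 \right)}}{6053} = \frac{-2587 - 15}{6053} = \left(-2587 - 15\right) \frac{1}{6053} = \left(-2602\right) \frac{1}{6053} = - \frac{2602}{6053}$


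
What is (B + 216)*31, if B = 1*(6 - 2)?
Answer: 6820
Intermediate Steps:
B = 4 (B = 1*4 = 4)
(B + 216)*31 = (4 + 216)*31 = 220*31 = 6820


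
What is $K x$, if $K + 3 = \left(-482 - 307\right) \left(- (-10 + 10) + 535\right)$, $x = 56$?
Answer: $-23638608$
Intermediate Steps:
$K = -422118$ ($K = -3 + \left(-482 - 307\right) \left(- (-10 + 10) + 535\right) = -3 - 789 \left(\left(-1\right) 0 + 535\right) = -3 - 789 \left(0 + 535\right) = -3 - 422115 = -422118$)
$K x = \left(-422118\right) 56 = -23638608$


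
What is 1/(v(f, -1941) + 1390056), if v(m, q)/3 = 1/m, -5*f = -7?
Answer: 7/9730407 ≈ 7.1939e-7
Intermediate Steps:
f = 7/5 (f = -⅕*(-7) = 7/5 ≈ 1.4000)
v(m, q) = 3/m
1/(v(f, -1941) + 1390056) = 1/(3/(7/5) + 1390056) = 1/(3*(5/7) + 1390056) = 1/(15/7 + 1390056) = 1/(9730407/7) = 7/9730407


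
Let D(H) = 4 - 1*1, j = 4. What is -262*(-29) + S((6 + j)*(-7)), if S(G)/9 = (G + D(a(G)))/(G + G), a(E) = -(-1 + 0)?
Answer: 1064323/140 ≈ 7602.3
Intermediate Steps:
a(E) = 1 (a(E) = -1*(-1) = 1)
D(H) = 3 (D(H) = 4 - 1 = 3)
S(G) = 9*(3 + G)/(2*G) (S(G) = 9*((G + 3)/(G + G)) = 9*((3 + G)/((2*G))) = 9*((3 + G)*(1/(2*G))) = 9*((3 + G)/(2*G)) = 9*(3 + G)/(2*G))
-262*(-29) + S((6 + j)*(-7)) = -262*(-29) + 9*(3 + (6 + 4)*(-7))/(2*(((6 + 4)*(-7)))) = 7598 + 9*(3 + 10*(-7))/(2*((10*(-7)))) = 7598 + (9/2)*(3 - 70)/(-70) = 7598 + (9/2)*(-1/70)*(-67) = 7598 + 603/140 = 1064323/140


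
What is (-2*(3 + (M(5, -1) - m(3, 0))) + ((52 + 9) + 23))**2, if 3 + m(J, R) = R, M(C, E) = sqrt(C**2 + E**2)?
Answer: 5288 - 288*sqrt(26) ≈ 3819.5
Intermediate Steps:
m(J, R) = -3 + R
(-2*(3 + (M(5, -1) - m(3, 0))) + ((52 + 9) + 23))**2 = (-2*(3 + (sqrt(5**2 + (-1)**2) - (-3 + 0))) + ((52 + 9) + 23))**2 = (-2*(3 + (sqrt(25 + 1) - 1*(-3))) + (61 + 23))**2 = (-2*(3 + (sqrt(26) + 3)) + 84)**2 = (-2*(3 + (3 + sqrt(26))) + 84)**2 = (-2*(6 + sqrt(26)) + 84)**2 = ((-12 - 2*sqrt(26)) + 84)**2 = (72 - 2*sqrt(26))**2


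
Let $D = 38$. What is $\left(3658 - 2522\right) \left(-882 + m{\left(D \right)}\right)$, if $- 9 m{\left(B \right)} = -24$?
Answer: $- \frac{2996768}{3} \approx -9.9892 \cdot 10^{5}$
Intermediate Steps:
$m{\left(B \right)} = \frac{8}{3}$ ($m{\left(B \right)} = \left(- \frac{1}{9}\right) \left(-24\right) = \frac{8}{3}$)
$\left(3658 - 2522\right) \left(-882 + m{\left(D \right)}\right) = \left(3658 - 2522\right) \left(-882 + \frac{8}{3}\right) = 1136 \left(- \frac{2638}{3}\right) = - \frac{2996768}{3}$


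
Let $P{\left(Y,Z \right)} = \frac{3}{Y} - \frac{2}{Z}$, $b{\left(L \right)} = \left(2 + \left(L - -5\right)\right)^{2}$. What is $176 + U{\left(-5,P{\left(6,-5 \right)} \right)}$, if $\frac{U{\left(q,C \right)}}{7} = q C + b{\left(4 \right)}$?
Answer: $\frac{1983}{2} \approx 991.5$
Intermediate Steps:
$b{\left(L \right)} = \left(7 + L\right)^{2}$ ($b{\left(L \right)} = \left(2 + \left(L + 5\right)\right)^{2} = \left(2 + \left(5 + L\right)\right)^{2} = \left(7 + L\right)^{2}$)
$P{\left(Y,Z \right)} = - \frac{2}{Z} + \frac{3}{Y}$
$U{\left(q,C \right)} = 847 + 7 C q$ ($U{\left(q,C \right)} = 7 \left(q C + \left(7 + 4\right)^{2}\right) = 7 \left(C q + 11^{2}\right) = 7 \left(C q + 121\right) = 7 \left(121 + C q\right) = 847 + 7 C q$)
$176 + U{\left(-5,P{\left(6,-5 \right)} \right)} = 176 + \left(847 + 7 \left(- \frac{2}{-5} + \frac{3}{6}\right) \left(-5\right)\right) = 176 + \left(847 + 7 \left(\left(-2\right) \left(- \frac{1}{5}\right) + 3 \cdot \frac{1}{6}\right) \left(-5\right)\right) = 176 + \left(847 + 7 \left(\frac{2}{5} + \frac{1}{2}\right) \left(-5\right)\right) = 176 + \left(847 + 7 \cdot \frac{9}{10} \left(-5\right)\right) = 176 + \left(847 - \frac{63}{2}\right) = 176 + \frac{1631}{2} = \frac{1983}{2}$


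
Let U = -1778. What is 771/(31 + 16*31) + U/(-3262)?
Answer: 246572/122791 ≈ 2.0081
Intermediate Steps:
771/(31 + 16*31) + U/(-3262) = 771/(31 + 16*31) - 1778/(-3262) = 771/(31 + 496) - 1778*(-1/3262) = 771/527 + 127/233 = 246572/122791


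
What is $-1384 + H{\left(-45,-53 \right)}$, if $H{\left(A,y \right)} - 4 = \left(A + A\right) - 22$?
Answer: $-1492$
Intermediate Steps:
$H{\left(A,y \right)} = -18 + 2 A$ ($H{\left(A,y \right)} = 4 + \left(\left(A + A\right) - 22\right) = 4 + \left(2 A - 22\right) = 4 + \left(-22 + 2 A\right) = -18 + 2 A$)
$-1384 + H{\left(-45,-53 \right)} = -1384 + \left(-18 + 2 \left(-45\right)\right) = -1384 - 108 = -1492$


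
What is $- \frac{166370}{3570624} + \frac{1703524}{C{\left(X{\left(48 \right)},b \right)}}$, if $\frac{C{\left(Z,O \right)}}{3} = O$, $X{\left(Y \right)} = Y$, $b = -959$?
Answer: $- \frac{1013853720911}{1712114208} \approx -592.17$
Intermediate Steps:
$C{\left(Z,O \right)} = 3 O$
$- \frac{166370}{3570624} + \frac{1703524}{C{\left(X{\left(48 \right)},b \right)}} = - \frac{166370}{3570624} + \frac{1703524}{3 \left(-959\right)} = \left(-166370\right) \frac{1}{3570624} + \frac{1703524}{-2877} = - \frac{83185}{1785312} + 1703524 \left(- \frac{1}{2877}\right) = - \frac{83185}{1785312} - \frac{1703524}{2877} = - \frac{1013853720911}{1712114208}$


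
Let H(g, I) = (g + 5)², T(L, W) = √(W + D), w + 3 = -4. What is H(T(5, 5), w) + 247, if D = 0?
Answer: 277 + 10*√5 ≈ 299.36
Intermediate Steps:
w = -7 (w = -3 - 4 = -7)
T(L, W) = √W (T(L, W) = √(W + 0) = √W)
H(g, I) = (5 + g)²
H(T(5, 5), w) + 247 = (5 + √5)² + 247 = 247 + (5 + √5)²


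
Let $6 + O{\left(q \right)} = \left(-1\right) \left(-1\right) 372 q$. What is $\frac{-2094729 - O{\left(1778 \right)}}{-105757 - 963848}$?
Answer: $\frac{918713}{356535} \approx 2.5768$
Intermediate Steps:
$O{\left(q \right)} = -6 + 372 q$ ($O{\left(q \right)} = -6 + \left(-1\right) \left(-1\right) 372 q = -6 + 1 \cdot 372 q = -6 + 372 q$)
$\frac{-2094729 - O{\left(1778 \right)}}{-105757 - 963848} = \frac{-2094729 - \left(-6 + 372 \cdot 1778\right)}{-105757 - 963848} = \frac{-2094729 - \left(-6 + 661416\right)}{-1069605} = \left(-2094729 - 661410\right) \left(- \frac{1}{1069605}\right) = \left(-2756139\right) \left(- \frac{1}{1069605}\right) = \frac{918713}{356535}$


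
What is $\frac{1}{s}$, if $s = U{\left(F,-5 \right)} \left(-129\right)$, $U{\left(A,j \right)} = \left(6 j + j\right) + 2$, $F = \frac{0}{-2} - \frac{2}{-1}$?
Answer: $\frac{1}{4257} \approx 0.00023491$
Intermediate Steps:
$F = 2$ ($F = 0 \left(- \frac{1}{2}\right) - -2 = 0 + 2 = 2$)
$U{\left(A,j \right)} = 2 + 7 j$ ($U{\left(A,j \right)} = 7 j + 2 = 2 + 7 j$)
$s = 4257$ ($s = \left(2 + 7 \left(-5\right)\right) \left(-129\right) = \left(2 - 35\right) \left(-129\right) = \left(-33\right) \left(-129\right) = 4257$)
$\frac{1}{s} = \frac{1}{4257}$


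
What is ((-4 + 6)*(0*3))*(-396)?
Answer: 0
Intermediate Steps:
((-4 + 6)*(0*3))*(-396) = (2*0)*(-396) = 0*(-396) = 0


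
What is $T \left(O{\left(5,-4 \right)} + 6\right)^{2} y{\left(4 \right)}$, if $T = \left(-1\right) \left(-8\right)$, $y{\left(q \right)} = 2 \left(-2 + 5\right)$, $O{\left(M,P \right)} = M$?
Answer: $5808$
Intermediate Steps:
$y{\left(q \right)} = 6$ ($y{\left(q \right)} = 2 \cdot 3 = 6$)
$T = 8$
$T \left(O{\left(5,-4 \right)} + 6\right)^{2} y{\left(4 \right)} = 8 \left(5 + 6\right)^{2} \cdot 6 = 8 \cdot 11^{2} \cdot 6 = 8 \cdot 121 \cdot 6 = 968 \cdot 6 = 5808$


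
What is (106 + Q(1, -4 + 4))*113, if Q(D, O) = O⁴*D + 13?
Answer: 13447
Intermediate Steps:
Q(D, O) = 13 + D*O⁴ (Q(D, O) = D*O⁴ + 13 = 13 + D*O⁴)
(106 + Q(1, -4 + 4))*113 = (106 + (13 + 1*(-4 + 4)⁴))*113 = (106 + (13 + 1*0⁴))*113 = (106 + (13 + 1*0))*113 = (106 + (13 + 0))*113 = (106 + 13)*113 = 119*113 = 13447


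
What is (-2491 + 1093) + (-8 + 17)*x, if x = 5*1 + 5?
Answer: -1308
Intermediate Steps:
x = 10 (x = 5 + 5 = 10)
(-2491 + 1093) + (-8 + 17)*x = (-2491 + 1093) + (-8 + 17)*10 = -1398 + 9*10 = -1398 + 90 = -1308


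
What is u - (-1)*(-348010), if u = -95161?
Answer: -443171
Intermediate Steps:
u - (-1)*(-348010) = -95161 - (-1)*(-348010) = -95161 - 1*348010 = -95161 - 348010 = -443171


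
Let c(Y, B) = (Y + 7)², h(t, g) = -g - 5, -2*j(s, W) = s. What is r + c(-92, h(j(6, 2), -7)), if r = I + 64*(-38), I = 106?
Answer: 4899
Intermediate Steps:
j(s, W) = -s/2
h(t, g) = -5 - g
c(Y, B) = (7 + Y)²
r = -2326 (r = 106 + 64*(-38) = 106 - 2432 = -2326)
r + c(-92, h(j(6, 2), -7)) = -2326 + (7 - 92)² = -2326 + (-85)² = -2326 + 7225 = 4899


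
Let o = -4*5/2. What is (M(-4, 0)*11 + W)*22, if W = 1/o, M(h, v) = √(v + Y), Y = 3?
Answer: -11/5 + 242*√3 ≈ 416.96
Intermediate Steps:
M(h, v) = √(3 + v) (M(h, v) = √(v + 3) = √(3 + v))
o = -10 (o = -20*½ = -10)
W = -⅒ (W = 1/(-10) = -⅒ ≈ -0.10000)
(M(-4, 0)*11 + W)*22 = (√(3 + 0)*11 - ⅒)*22 = (√3*11 - ⅒)*22 = (11*√3 - ⅒)*22 = (-⅒ + 11*√3)*22 = -11/5 + 242*√3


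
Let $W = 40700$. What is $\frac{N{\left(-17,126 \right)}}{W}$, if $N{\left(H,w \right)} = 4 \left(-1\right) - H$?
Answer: $\frac{13}{40700} \approx 0.00031941$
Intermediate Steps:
$N{\left(H,w \right)} = -4 - H$
$\frac{N{\left(-17,126 \right)}}{W} = \frac{-4 - -17}{40700} = \left(-4 + 17\right) \frac{1}{40700} = 13 \cdot \frac{1}{40700} = \frac{13}{40700}$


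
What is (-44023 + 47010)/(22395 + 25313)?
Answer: 2987/47708 ≈ 0.062610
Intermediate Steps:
(-44023 + 47010)/(22395 + 25313) = 2987/47708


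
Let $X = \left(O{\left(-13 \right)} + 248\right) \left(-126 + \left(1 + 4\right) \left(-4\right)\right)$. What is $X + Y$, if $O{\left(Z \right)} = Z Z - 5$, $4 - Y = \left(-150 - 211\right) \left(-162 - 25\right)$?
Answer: $-127655$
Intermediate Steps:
$Y = -67503$ ($Y = 4 - \left(-150 - 211\right) \left(-162 - 25\right) = 4 - \left(-361\right) \left(-187\right) = 4 - 67507 = -67503$)
$O{\left(Z \right)} = -5 + Z^{2}$ ($O{\left(Z \right)} = Z^{2} - 5 = -5 + Z^{2}$)
$X = -60152$ ($X = \left(\left(-5 + \left(-13\right)^{2}\right) + 248\right) \left(-126 + \left(1 + 4\right) \left(-4\right)\right) = \left(\left(-5 + 169\right) + 248\right) \left(-126 + 5 \left(-4\right)\right) = \left(164 + 248\right) \left(-126 - 20\right) = 412 \left(-146\right) = -60152$)
$X + Y = -60152 - 67503 = -127655$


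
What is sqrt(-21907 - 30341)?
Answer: 2*I*sqrt(13062) ≈ 228.58*I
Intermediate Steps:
sqrt(-21907 - 30341) = sqrt(-52248) = 2*I*sqrt(13062)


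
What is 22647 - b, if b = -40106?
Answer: 62753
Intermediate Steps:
22647 - b = 22647 - 1*(-40106) = 22647 + 40106 = 62753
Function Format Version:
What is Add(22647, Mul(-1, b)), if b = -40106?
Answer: 62753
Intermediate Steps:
Add(22647, Mul(-1, b)) = Add(22647, Mul(-1, -40106)) = Add(22647, 40106) = 62753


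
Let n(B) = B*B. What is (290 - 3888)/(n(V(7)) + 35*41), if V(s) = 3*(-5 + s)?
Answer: -3598/1471 ≈ -2.4460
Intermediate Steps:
V(s) = -15 + 3*s
n(B) = B²
(290 - 3888)/(n(V(7)) + 35*41) = (290 - 3888)/((-15 + 3*7)² + 35*41) = -3598/((-15 + 21)² + 1435) = -3598/(6² + 1435) = -3598/(36 + 1435) = -3598/1471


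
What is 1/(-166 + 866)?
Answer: 1/700 ≈ 0.0014286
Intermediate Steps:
1/(-166 + 866) = 1/700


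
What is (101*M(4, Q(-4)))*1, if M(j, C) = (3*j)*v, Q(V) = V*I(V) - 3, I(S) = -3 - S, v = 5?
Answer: 6060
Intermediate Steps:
Q(V) = -3 + V*(-3 - V) (Q(V) = V*(-3 - V) - 3 = -3 + V*(-3 - V))
M(j, C) = 15*j (M(j, C) = (3*j)*5 = 15*j)
(101*M(4, Q(-4)))*1 = (101*(15*4))*1 = (101*60)*1 = 6060*1 = 6060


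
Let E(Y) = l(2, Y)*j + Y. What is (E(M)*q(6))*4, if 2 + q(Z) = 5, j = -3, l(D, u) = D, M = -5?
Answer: -132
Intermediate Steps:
q(Z) = 3 (q(Z) = -2 + 5 = 3)
E(Y) = -6 + Y (E(Y) = 2*(-3) + Y = -6 + Y)
(E(M)*q(6))*4 = ((-6 - 5)*3)*4 = -11*3*4 = -33*4 = -132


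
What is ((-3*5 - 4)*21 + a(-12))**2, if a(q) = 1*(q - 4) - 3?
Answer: 174724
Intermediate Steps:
a(q) = -7 + q (a(q) = 1*(-4 + q) - 3 = (-4 + q) - 3 = -7 + q)
((-3*5 - 4)*21 + a(-12))**2 = ((-3*5 - 4)*21 + (-7 - 12))**2 = ((-15 - 4)*21 - 19)**2 = (-19*21 - 19)**2 = (-399 - 19)**2 = (-418)**2 = 174724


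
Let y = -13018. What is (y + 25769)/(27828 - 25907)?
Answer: 12751/1921 ≈ 6.6377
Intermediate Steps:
(y + 25769)/(27828 - 25907) = (-13018 + 25769)/(27828 - 25907) = 12751/1921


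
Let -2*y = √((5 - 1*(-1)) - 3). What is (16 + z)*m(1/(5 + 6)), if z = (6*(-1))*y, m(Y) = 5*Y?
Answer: 80/11 + 15*√3/11 ≈ 9.6346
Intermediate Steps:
y = -√3/2 (y = -√((5 - 1*(-1)) - 3)/2 = -√((5 + 1) - 3)/2 = -√(6 - 3)/2 = -√3/2 ≈ -0.86602)
z = 3*√3 (z = (6*(-1))*(-√3/2) = -(-3)*√3 = 3*√3 ≈ 5.1962)
(16 + z)*m(1/(5 + 6)) = (16 + 3*√3)*(5/(5 + 6)) = (16 + 3*√3)*(5/11) = 80/11 + 15*√3/11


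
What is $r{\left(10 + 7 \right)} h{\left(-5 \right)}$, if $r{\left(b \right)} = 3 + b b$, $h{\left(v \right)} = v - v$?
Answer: $0$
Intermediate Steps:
$h{\left(v \right)} = 0$
$r{\left(b \right)} = 3 + b^{2}$
$r{\left(10 + 7 \right)} h{\left(-5 \right)} = \left(3 + \left(10 + 7\right)^{2}\right) 0 = \left(3 + 17^{2}\right) 0 = \left(3 + 289\right) 0 = 292 \cdot 0 = 0$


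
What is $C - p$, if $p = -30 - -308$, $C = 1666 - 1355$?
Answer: $33$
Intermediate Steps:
$C = 311$
$p = 278$ ($p = -30 + 308 = 278$)
$C - p = 311 - 278 = 33$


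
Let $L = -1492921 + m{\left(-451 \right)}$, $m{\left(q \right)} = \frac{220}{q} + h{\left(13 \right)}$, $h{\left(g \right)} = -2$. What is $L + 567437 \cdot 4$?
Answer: $\frac{31849805}{41} \approx 7.7682 \cdot 10^{5}$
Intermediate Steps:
$m{\left(q \right)} = -2 + \frac{220}{q}$ ($m{\left(q \right)} = \frac{220}{q} - 2 = -2 + \frac{220}{q}$)
$L = - \frac{61209863}{41}$ ($L = -1492921 - \left(2 - \frac{220}{-451}\right) = -1492921 + \left(-2 + 220 \left(- \frac{1}{451}\right)\right) = -1492921 - \frac{102}{41} = - \frac{61209863}{41} \approx -1.4929 \cdot 10^{6}$)
$L + 567437 \cdot 4 = - \frac{61209863}{41} + 567437 \cdot 4 = - \frac{61209863}{41} + 2269748 = \frac{31849805}{41}$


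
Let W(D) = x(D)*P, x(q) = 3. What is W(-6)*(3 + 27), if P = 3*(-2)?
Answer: -540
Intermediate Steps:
P = -6
W(D) = -18 (W(D) = 3*(-6) = -18)
W(-6)*(3 + 27) = -18*(3 + 27) = -18*30 = -540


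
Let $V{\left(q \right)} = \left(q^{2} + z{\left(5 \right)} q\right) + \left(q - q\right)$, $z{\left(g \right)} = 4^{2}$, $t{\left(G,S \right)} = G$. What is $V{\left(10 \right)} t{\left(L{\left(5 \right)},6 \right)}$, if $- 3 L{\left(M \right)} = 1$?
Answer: $- \frac{260}{3} \approx -86.667$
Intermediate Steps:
$L{\left(M \right)} = - \frac{1}{3}$ ($L{\left(M \right)} = \left(- \frac{1}{3}\right) 1 = - \frac{1}{3}$)
$z{\left(g \right)} = 16$
$V{\left(q \right)} = q^{2} + 16 q$ ($V{\left(q \right)} = \left(q^{2} + 16 q\right) + \left(q - q\right) = \left(q^{2} + 16 q\right) + 0 = q^{2} + 16 q$)
$V{\left(10 \right)} t{\left(L{\left(5 \right)},6 \right)} = 10 \left(16 + 10\right) \left(- \frac{1}{3}\right) = 10 \cdot 26 \left(- \frac{1}{3}\right) = 260 \left(- \frac{1}{3}\right) = - \frac{260}{3}$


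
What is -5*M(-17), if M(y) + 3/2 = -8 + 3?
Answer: 65/2 ≈ 32.500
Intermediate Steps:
M(y) = -13/2 (M(y) = -3/2 + (-8 + 3) = -3/2 - 5 = -13/2)
-5*M(-17) = -5*(-13/2) = 65/2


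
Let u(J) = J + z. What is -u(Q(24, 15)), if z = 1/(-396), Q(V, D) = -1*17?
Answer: 6733/396 ≈ 17.003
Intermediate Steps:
Q(V, D) = -17
z = -1/396 ≈ -0.0025253
u(J) = -1/396 + J (u(J) = J - 1/396 = -1/396 + J)
-u(Q(24, 15)) = -(-1/396 - 17) = -1*(-6733/396) = 6733/396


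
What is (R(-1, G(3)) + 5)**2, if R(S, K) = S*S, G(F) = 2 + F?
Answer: 36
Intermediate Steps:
R(S, K) = S**2
(R(-1, G(3)) + 5)**2 = ((-1)**2 + 5)**2 = (1 + 5)**2 = 6**2 = 36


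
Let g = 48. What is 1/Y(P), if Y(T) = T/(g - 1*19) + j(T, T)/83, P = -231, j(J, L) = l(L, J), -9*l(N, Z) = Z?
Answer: -7221/55286 ≈ -0.13061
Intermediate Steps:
l(N, Z) = -Z/9
j(J, L) = -J/9
Y(T) = 718*T/21663 (Y(T) = T/(48 - 1*19) - T/9/83 = T/(48 - 19) - T/9*(1/83) = T/29 - T/747 = 718*T/21663)
1/Y(P) = 1/((718/21663)*(-231)) = 1/(-55286/7221) = -7221/55286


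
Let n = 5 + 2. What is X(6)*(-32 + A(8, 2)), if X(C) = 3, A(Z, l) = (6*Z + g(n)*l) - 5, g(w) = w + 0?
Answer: 75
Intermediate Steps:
n = 7
g(w) = w
A(Z, l) = -5 + 6*Z + 7*l (A(Z, l) = (6*Z + 7*l) - 5 = -5 + 6*Z + 7*l)
X(6)*(-32 + A(8, 2)) = 3*(-32 + (-5 + 6*8 + 7*2)) = 3*(-32 + (-5 + 48 + 14)) = 3*(-32 + 57) = 3*25 = 75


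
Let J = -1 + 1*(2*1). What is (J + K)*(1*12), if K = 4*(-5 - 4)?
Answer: -420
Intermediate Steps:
K = -36 (K = 4*(-9) = -36)
J = 1 (J = -1 + 1*2 = -1 + 2 = 1)
(J + K)*(1*12) = (1 - 36)*(1*12) = -35*12 = -420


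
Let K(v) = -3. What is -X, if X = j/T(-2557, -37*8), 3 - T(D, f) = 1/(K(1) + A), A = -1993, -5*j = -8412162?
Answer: -16790675352/29945 ≈ -5.6072e+5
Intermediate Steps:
j = 8412162/5 (j = -1/5*(-8412162) = 8412162/5 ≈ 1.6824e+6)
T(D, f) = 5989/1996 (T(D, f) = 3 - 1/(-3 - 1993) = 3 - 1/(-1996) = 3 - 1*(-1/1996) = 3 + 1/1996 = 5989/1996)
X = 16790675352/29945 (X = 8412162/(5*(5989/1996)) = (8412162/5)*(1996/5989) = 16790675352/29945 ≈ 5.6072e+5)
-X = -1*16790675352/29945 = -16790675352/29945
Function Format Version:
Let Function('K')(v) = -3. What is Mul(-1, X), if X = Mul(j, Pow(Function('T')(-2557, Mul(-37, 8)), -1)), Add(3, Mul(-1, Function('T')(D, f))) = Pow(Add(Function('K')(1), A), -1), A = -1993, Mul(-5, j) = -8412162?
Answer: Rational(-16790675352, 29945) ≈ -5.6072e+5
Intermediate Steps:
j = Rational(8412162, 5) (j = Mul(Rational(-1, 5), -8412162) = Rational(8412162, 5) ≈ 1.6824e+6)
Function('T')(D, f) = Rational(5989, 1996) (Function('T')(D, f) = Add(3, Mul(-1, Pow(Add(-3, -1993), -1))) = Add(3, Mul(-1, Pow(-1996, -1))) = Add(3, Mul(-1, Rational(-1, 1996))) = Add(3, Rational(1, 1996)) = Rational(5989, 1996))
X = Rational(16790675352, 29945) (X = Mul(Rational(8412162, 5), Pow(Rational(5989, 1996), -1)) = Mul(Rational(8412162, 5), Rational(1996, 5989)) = Rational(16790675352, 29945) ≈ 5.6072e+5)
Mul(-1, X) = Mul(-1, Rational(16790675352, 29945)) = Rational(-16790675352, 29945)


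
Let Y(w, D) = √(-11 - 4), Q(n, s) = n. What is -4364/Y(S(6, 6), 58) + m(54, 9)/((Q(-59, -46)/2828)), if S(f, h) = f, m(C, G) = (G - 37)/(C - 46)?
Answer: 9898/59 + 4364*I*√15/15 ≈ 167.76 + 1126.8*I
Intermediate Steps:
m(C, G) = (-37 + G)/(-46 + C)
Y(w, D) = I*√15 (Y(w, D) = √(-15) = I*√15)
-4364/Y(S(6, 6), 58) + m(54, 9)/((Q(-59, -46)/2828)) = -4364*(-I*√15/15) + ((-37 + 9)/(-46 + 54))/((-59/2828)) = -(-4364)*I*√15/15 + (-28/8)/((-59*1/2828)) = 4364*I*√15/15 + ((⅛)*(-28))/(-59/2828) = 4364*I*√15/15 - 7/2*(-2828/59) = 4364*I*√15/15 + 9898/59 = 9898/59 + 4364*I*√15/15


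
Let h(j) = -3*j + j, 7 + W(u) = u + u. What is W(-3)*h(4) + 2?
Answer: 106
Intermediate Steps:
W(u) = -7 + 2*u (W(u) = -7 + (u + u) = -7 + 2*u)
h(j) = -2*j
W(-3)*h(4) + 2 = (-7 + 2*(-3))*(-2*4) + 2 = (-7 - 6)*(-8) + 2 = -13*(-8) + 2 = 104 + 2 = 106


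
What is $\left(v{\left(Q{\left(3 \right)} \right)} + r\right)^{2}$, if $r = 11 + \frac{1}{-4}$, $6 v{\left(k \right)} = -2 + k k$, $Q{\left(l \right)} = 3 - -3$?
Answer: $\frac{38809}{144} \approx 269.51$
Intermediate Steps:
$Q{\left(l \right)} = 6$ ($Q{\left(l \right)} = 3 + 3 = 6$)
$v{\left(k \right)} = - \frac{1}{3} + \frac{k^{2}}{6}$ ($v{\left(k \right)} = \frac{-2 + k k}{6} = \frac{-2 + k^{2}}{6} = - \frac{1}{3} + \frac{k^{2}}{6}$)
$r = \frac{43}{4}$ ($r = 11 - \frac{1}{4} = \frac{43}{4} \approx 10.75$)
$\left(v{\left(Q{\left(3 \right)} \right)} + r\right)^{2} = \left(\left(- \frac{1}{3} + \frac{6^{2}}{6}\right) + \frac{43}{4}\right)^{2} = \left(\left(- \frac{1}{3} + \frac{1}{6} \cdot 36\right) + \frac{43}{4}\right)^{2} = \left(\left(- \frac{1}{3} + 6\right) + \frac{43}{4}\right)^{2} = \left(\frac{17}{3} + \frac{43}{4}\right)^{2} = \left(\frac{197}{12}\right)^{2} = \frac{38809}{144}$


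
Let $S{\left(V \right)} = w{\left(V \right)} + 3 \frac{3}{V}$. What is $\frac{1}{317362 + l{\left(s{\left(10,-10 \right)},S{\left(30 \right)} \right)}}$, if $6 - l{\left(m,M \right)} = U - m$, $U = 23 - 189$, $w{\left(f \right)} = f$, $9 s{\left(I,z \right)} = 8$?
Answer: $\frac{9}{2857814} \approx 3.1493 \cdot 10^{-6}$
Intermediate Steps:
$s{\left(I,z \right)} = \frac{8}{9}$ ($s{\left(I,z \right)} = \frac{1}{9} \cdot 8 = \frac{8}{9}$)
$U = -166$
$S{\left(V \right)} = V + \frac{9}{V}$ ($S{\left(V \right)} = V + 3 \frac{3}{V} = V + \frac{9}{V}$)
$l{\left(m,M \right)} = 172 + m$ ($l{\left(m,M \right)} = 6 - \left(-166 - m\right) = 6 + \left(166 + m\right) = 172 + m$)
$\frac{1}{317362 + l{\left(s{\left(10,-10 \right)},S{\left(30 \right)} \right)}} = \frac{1}{317362 + \left(172 + \frac{8}{9}\right)} = \frac{1}{317362 + \frac{1556}{9}} = \frac{1}{\frac{2857814}{9}} = \frac{9}{2857814}$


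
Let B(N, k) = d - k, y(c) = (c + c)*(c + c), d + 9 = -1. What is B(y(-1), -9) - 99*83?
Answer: -8218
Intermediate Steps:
d = -10 (d = -9 - 1 = -10)
y(c) = 4*c**2 (y(c) = (2*c)*(2*c) = 4*c**2)
B(N, k) = -10 - k
B(y(-1), -9) - 99*83 = (-10 - 1*(-9)) - 99*83 = (-10 + 9) - 8217 = -1 - 8217 = -8218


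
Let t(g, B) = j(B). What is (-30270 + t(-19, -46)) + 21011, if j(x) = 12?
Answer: -9247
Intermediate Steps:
t(g, B) = 12
(-30270 + t(-19, -46)) + 21011 = (-30270 + 12) + 21011 = -30258 + 21011 = -9247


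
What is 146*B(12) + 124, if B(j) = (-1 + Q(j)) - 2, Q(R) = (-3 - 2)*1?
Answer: -1044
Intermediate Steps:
Q(R) = -5 (Q(R) = -5*1 = -5)
B(j) = -8 (B(j) = (-1 - 5) - 2 = -6 - 2 = -8)
146*B(12) + 124 = 146*(-8) + 124 = -1168 + 124 = -1044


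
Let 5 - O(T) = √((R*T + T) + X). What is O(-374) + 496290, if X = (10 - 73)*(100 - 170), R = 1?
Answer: 496295 - √3662 ≈ 4.9623e+5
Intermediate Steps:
X = 4410 (X = -63*(-70) = 4410)
O(T) = 5 - √(4410 + 2*T) (O(T) = 5 - √((1*T + T) + 4410) = 5 - √((T + T) + 4410) = 5 - √(2*T + 4410) = 5 - √(4410 + 2*T))
O(-374) + 496290 = (5 - √(4410 + 2*(-374))) + 496290 = (5 - √(4410 - 748)) + 496290 = (5 - √3662) + 496290 = 496295 - √3662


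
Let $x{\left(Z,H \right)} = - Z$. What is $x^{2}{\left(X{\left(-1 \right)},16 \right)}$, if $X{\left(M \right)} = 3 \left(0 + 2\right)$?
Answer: $36$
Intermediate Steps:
$X{\left(M \right)} = 6$ ($X{\left(M \right)} = 3 \cdot 2 = 6$)
$x^{2}{\left(X{\left(-1 \right)},16 \right)} = \left(\left(-1\right) 6\right)^{2} = \left(-6\right)^{2} = 36$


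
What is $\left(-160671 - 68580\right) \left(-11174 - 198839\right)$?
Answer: $48145690263$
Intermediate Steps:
$\left(-160671 - 68580\right) \left(-11174 - 198839\right) = \left(-229251\right) \left(-210013\right) = 48145690263$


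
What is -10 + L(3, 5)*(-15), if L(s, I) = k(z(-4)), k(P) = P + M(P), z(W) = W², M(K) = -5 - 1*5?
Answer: -100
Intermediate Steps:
M(K) = -10 (M(K) = -5 - 5 = -10)
k(P) = -10 + P (k(P) = P - 10 = -10 + P)
L(s, I) = 6 (L(s, I) = -10 + (-4)² = -10 + 16 = 6)
-10 + L(3, 5)*(-15) = -10 + 6*(-15) = -10 - 90 = -100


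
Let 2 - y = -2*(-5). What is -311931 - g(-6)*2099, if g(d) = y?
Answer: -295139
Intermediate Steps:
y = -8 (y = 2 - (-2)*(-5) = 2 - 1*10 = 2 - 10 = -8)
g(d) = -8
-311931 - g(-6)*2099 = -311931 - (-8)*2099 = -311931 - 1*(-16792) = -311931 + 16792 = -295139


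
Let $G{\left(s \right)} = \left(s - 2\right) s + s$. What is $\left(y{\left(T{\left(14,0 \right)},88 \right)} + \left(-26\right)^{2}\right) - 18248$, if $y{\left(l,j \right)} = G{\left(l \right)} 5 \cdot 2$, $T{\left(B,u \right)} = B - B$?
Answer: $-17572$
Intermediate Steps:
$G{\left(s \right)} = s + s \left(-2 + s\right)$ ($G{\left(s \right)} = \left(-2 + s\right) s + s = s \left(-2 + s\right) + s = s + s \left(-2 + s\right)$)
$T{\left(B,u \right)} = 0$
$y{\left(l,j \right)} = 10 l \left(-1 + l\right)$ ($y{\left(l,j \right)} = l \left(-1 + l\right) 5 \cdot 2 = 5 l \left(-1 + l\right) 2 = 10 l \left(-1 + l\right)$)
$\left(y{\left(T{\left(14,0 \right)},88 \right)} + \left(-26\right)^{2}\right) - 18248 = \left(10 \cdot 0 \left(-1 + 0\right) + \left(-26\right)^{2}\right) - 18248 = \left(10 \cdot 0 \left(-1\right) + 676\right) - 18248 = \left(0 + 676\right) - 18248 = 676 - 18248 = -17572$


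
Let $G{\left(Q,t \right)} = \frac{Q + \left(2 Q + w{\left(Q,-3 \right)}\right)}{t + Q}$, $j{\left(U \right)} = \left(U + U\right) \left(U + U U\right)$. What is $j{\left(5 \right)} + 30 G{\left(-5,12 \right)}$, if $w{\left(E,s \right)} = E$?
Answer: $\frac{1500}{7} \approx 214.29$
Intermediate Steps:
$j{\left(U \right)} = 2 U \left(U + U^{2}\right)$
$G{\left(Q,t \right)} = \frac{4 Q}{Q + t}$ ($G{\left(Q,t \right)} = \frac{Q + \left(2 Q + Q\right)}{t + Q} = \frac{Q + 3 Q}{Q + t} = \frac{4 Q}{Q + t}$)
$j{\left(5 \right)} + 30 G{\left(-5,12 \right)} = 2 \cdot 5^{2} \left(1 + 5\right) + 30 \cdot 4 \left(-5\right) \frac{1}{-5 + 12} = 2 \cdot 25 \cdot 6 + 30 \cdot 4 \left(-5\right) \frac{1}{7} = 300 + 30 \cdot 4 \left(-5\right) \frac{1}{7} = 300 + 30 \left(- \frac{20}{7}\right) = 300 - \frac{600}{7} = \frac{1500}{7}$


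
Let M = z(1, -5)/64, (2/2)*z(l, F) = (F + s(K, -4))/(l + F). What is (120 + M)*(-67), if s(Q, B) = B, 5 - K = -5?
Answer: -2058843/256 ≈ -8042.4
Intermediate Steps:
K = 10 (K = 5 - 1*(-5) = 5 + 5 = 10)
z(l, F) = (-4 + F)/(F + l) (z(l, F) = (F - 4)/(l + F) = (-4 + F)/(F + l))
M = 9/256 (M = ((-4 - 5)/(-5 + 1))/64 = (-9/(-4))*(1/64) = -1/4*(-9)*(1/64) = (9/4)*(1/64) = 9/256 ≈ 0.035156)
(120 + M)*(-67) = (120 + 9/256)*(-67) = (30729/256)*(-67) = -2058843/256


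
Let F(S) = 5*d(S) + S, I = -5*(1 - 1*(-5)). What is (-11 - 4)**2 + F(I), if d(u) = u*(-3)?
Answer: 645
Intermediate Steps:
d(u) = -3*u
I = -30 (I = -5*(1 + 5) = -5*6 = -30)
F(S) = -14*S (F(S) = 5*(-3*S) + S = -15*S + S = -14*S)
(-11 - 4)**2 + F(I) = (-11 - 4)**2 - 14*(-30) = (-15)**2 + 420 = 225 + 420 = 645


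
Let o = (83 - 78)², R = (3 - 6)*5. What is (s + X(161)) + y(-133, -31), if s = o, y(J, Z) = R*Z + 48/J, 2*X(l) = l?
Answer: 151657/266 ≈ 570.14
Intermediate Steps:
R = -15 (R = -3*5 = -15)
X(l) = l/2
o = 25 (o = 5² = 25)
y(J, Z) = -15*Z + 48/J
s = 25
(s + X(161)) + y(-133, -31) = (25 + (½)*161) + (-15*(-31) + 48/(-133)) = (25 + 161/2) + (465 + 48*(-1/133)) = 211/2 + (465 - 48/133) = 211/2 + 61797/133 = 151657/266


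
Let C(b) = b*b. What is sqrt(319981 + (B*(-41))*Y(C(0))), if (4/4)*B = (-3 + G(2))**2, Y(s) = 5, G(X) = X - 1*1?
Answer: sqrt(319161) ≈ 564.94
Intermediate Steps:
G(X) = -1 + X (G(X) = X - 1 = -1 + X)
C(b) = b**2
B = 4 (B = (-3 + (-1 + 2))**2 = (-3 + 1)**2 = (-2)**2 = 4)
sqrt(319981 + (B*(-41))*Y(C(0))) = sqrt(319981 + (4*(-41))*5) = sqrt(319981 - 164*5) = sqrt(319981 - 820) = sqrt(319161)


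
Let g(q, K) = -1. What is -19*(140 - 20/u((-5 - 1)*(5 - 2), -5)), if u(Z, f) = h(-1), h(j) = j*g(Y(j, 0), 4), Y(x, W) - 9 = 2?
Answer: -2280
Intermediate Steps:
Y(x, W) = 11 (Y(x, W) = 9 + 2 = 11)
h(j) = -j (h(j) = j*(-1) = -j)
u(Z, f) = 1 (u(Z, f) = -1*(-1) = 1)
-19*(140 - 20/u((-5 - 1)*(5 - 2), -5)) = -19*(140 - 20/1) = -19*(140 - 20*1) = -19*(140 - 20) = -19*120 = -2280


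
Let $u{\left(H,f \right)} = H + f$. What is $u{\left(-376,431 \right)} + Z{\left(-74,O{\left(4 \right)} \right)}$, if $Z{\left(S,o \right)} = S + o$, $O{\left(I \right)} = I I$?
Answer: $-3$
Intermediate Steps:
$O{\left(I \right)} = I^{2}$
$u{\left(-376,431 \right)} + Z{\left(-74,O{\left(4 \right)} \right)} = \left(-376 + 431\right) - \left(74 - 4^{2}\right) = 55 + \left(-74 + 16\right) = 55 - 58 = -3$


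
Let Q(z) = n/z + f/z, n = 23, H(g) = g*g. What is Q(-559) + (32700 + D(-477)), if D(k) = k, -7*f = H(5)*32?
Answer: 126089238/3913 ≈ 32223.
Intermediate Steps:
H(g) = g**2
f = -800/7 (f = -5**2*32/7 = -25*32/7 = -1/7*800 = -800/7 ≈ -114.29)
Q(z) = -639/(7*z) (Q(z) = 23/z - 800/(7*z) = -639/(7*z))
Q(-559) + (32700 + D(-477)) = -639/7/(-559) + (32700 - 477) = -639/7*(-1/559) + 32223 = 639/3913 + 32223 = 126089238/3913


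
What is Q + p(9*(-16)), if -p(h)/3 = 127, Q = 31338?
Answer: 30957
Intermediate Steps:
p(h) = -381 (p(h) = -3*127 = -381)
Q + p(9*(-16)) = 31338 - 381 = 30957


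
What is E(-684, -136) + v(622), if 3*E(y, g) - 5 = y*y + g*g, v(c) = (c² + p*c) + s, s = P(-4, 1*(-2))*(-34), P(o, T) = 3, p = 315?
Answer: 744831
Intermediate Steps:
s = -102 (s = 3*(-34) = -102)
v(c) = -102 + c² + 315*c (v(c) = (c² + 315*c) - 102 = -102 + c² + 315*c)
E(y, g) = 5/3 + g²/3 + y²/3 (E(y, g) = 5/3 + (y*y + g*g)/3 = 5/3 + (y² + g²)/3 = 5/3 + (g² + y²)/3 = 5/3 + (g²/3 + y²/3) = 5/3 + g²/3 + y²/3)
E(-684, -136) + v(622) = (5/3 + (⅓)*(-136)² + (⅓)*(-684)²) + (-102 + 622² + 315*622) = (5/3 + (⅓)*18496 + (⅓)*467856) + (-102 + 386884 + 195930) = (5/3 + 18496/3 + 155952) + 582712 = 162119 + 582712 = 744831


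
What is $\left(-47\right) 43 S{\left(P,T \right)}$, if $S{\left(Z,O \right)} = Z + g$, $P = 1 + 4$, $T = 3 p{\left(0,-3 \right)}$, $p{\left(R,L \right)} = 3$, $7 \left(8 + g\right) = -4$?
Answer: $\frac{50525}{7} \approx 7217.9$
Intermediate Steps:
$g = - \frac{60}{7}$ ($g = -8 + \frac{1}{7} \left(-4\right) = -8 - \frac{4}{7} = - \frac{60}{7} \approx -8.5714$)
$T = 9$ ($T = 3 \cdot 3 = 9$)
$P = 5$
$S{\left(Z,O \right)} = - \frac{60}{7} + Z$ ($S{\left(Z,O \right)} = Z - \frac{60}{7} = - \frac{60}{7} + Z$)
$\left(-47\right) 43 S{\left(P,T \right)} = \left(-47\right) 43 \left(- \frac{60}{7} + 5\right) = \left(-2021\right) \left(- \frac{25}{7}\right) = \frac{50525}{7}$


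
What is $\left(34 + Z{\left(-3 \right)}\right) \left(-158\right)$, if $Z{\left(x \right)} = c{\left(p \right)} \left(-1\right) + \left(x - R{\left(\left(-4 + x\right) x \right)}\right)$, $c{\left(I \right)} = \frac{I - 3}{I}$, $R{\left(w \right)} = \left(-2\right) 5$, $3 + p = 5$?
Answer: $-6557$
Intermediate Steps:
$p = 2$ ($p = -3 + 5 = 2$)
$R{\left(w \right)} = -10$
$c{\left(I \right)} = \frac{-3 + I}{I}$
$Z{\left(x \right)} = \frac{21}{2} + x$ ($Z{\left(x \right)} = \frac{-3 + 2}{2} \left(-1\right) + \left(x - -10\right) = \frac{1}{2} \left(-1\right) \left(-1\right) + \left(x + 10\right) = \left(- \frac{1}{2}\right) \left(-1\right) + \left(10 + x\right) = \frac{1}{2} + \left(10 + x\right) = \frac{21}{2} + x$)
$\left(34 + Z{\left(-3 \right)}\right) \left(-158\right) = \left(34 + \left(\frac{21}{2} - 3\right)\right) \left(-158\right) = \left(34 + \frac{15}{2}\right) \left(-158\right) = \frac{83}{2} \left(-158\right) = -6557$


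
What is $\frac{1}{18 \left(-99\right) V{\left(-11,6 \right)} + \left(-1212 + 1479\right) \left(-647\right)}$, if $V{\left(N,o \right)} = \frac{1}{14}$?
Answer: $- \frac{7}{1210134} \approx -5.7845 \cdot 10^{-6}$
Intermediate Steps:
$V{\left(N,o \right)} = \frac{1}{14}$
$\frac{1}{18 \left(-99\right) V{\left(-11,6 \right)} + \left(-1212 + 1479\right) \left(-647\right)} = \frac{1}{18 \left(-99\right) \frac{1}{14} + \left(-1212 + 1479\right) \left(-647\right)} = \frac{1}{\left(-1782\right) \frac{1}{14} + 267 \left(-647\right)} = \frac{1}{- \frac{891}{7} - 172749} = \frac{1}{- \frac{1210134}{7}} = - \frac{7}{1210134}$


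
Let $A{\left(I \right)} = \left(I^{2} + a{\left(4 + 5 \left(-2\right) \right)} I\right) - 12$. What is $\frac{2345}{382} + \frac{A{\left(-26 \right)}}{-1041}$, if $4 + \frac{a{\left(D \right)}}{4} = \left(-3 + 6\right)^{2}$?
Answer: $\frac{795379}{132554} \approx 6.0004$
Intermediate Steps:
$a{\left(D \right)} = 20$ ($a{\left(D \right)} = -16 + 4 \left(-3 + 6\right)^{2} = -16 + 4 \cdot 3^{2} = -16 + 4 \cdot 9 = -16 + 36 = 20$)
$A{\left(I \right)} = -12 + I^{2} + 20 I$ ($A{\left(I \right)} = \left(I^{2} + 20 I\right) - 12 = -12 + I^{2} + 20 I$)
$\frac{2345}{382} + \frac{A{\left(-26 \right)}}{-1041} = \frac{2345}{382} + \frac{-12 + \left(-26\right)^{2} + 20 \left(-26\right)}{-1041} = 2345 \cdot \frac{1}{382} + \left(-12 + 676 - 520\right) \left(- \frac{1}{1041}\right) = \frac{2345}{382} + 144 \left(- \frac{1}{1041}\right) = \frac{2345}{382} - \frac{48}{347} = \frac{795379}{132554}$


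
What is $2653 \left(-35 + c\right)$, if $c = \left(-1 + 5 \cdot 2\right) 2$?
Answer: $-45101$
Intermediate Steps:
$c = 18$ ($c = \left(-1 + 10\right) 2 = 9 \cdot 2 = 18$)
$2653 \left(-35 + c\right) = 2653 \left(-35 + 18\right) = 2653 \left(-17\right) = -45101$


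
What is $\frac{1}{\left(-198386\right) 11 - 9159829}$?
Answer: $- \frac{1}{11342075} \approx -8.8167 \cdot 10^{-8}$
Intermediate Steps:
$\frac{1}{\left(-198386\right) 11 - 9159829} = \frac{1}{-2182246 - 9159829} = \frac{1}{-11342075} = - \frac{1}{11342075}$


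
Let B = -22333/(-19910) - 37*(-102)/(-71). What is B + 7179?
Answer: 10074751493/1413610 ≈ 7127.0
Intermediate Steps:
B = -73554697/1413610 (B = -22333*(-1/19910) + 3774*(-1/71) = 22333/19910 - 3774/71 = -73554697/1413610 ≈ -52.033)
B + 7179 = -73554697/1413610 + 7179 = 10074751493/1413610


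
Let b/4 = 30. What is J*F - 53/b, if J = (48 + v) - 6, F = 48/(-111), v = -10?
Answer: -63401/4440 ≈ -14.280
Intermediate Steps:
b = 120 (b = 4*30 = 120)
F = -16/37 (F = 48*(-1/111) = -16/37 ≈ -0.43243)
J = 32 (J = (48 - 10) - 6 = 38 - 6 = 32)
J*F - 53/b = 32*(-16/37) - 53/120 = -512/37 - 53*1/120 = -512/37 - 53/120 = -63401/4440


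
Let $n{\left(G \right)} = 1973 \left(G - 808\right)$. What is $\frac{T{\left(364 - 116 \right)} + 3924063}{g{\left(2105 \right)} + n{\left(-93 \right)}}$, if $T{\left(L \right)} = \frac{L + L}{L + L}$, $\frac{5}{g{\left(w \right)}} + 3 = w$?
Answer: $- \frac{8248382528}{3736668641} \approx -2.2074$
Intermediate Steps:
$g{\left(w \right)} = \frac{5}{-3 + w}$
$n{\left(G \right)} = -1594184 + 1973 G$ ($n{\left(G \right)} = 1973 \left(-808 + G\right) = -1594184 + 1973 G$)
$T{\left(L \right)} = 1$ ($T{\left(L \right)} = \frac{2 L}{2 L} = 2 L \frac{1}{2 L} = 1$)
$\frac{T{\left(364 - 116 \right)} + 3924063}{g{\left(2105 \right)} + n{\left(-93 \right)}} = \frac{1 + 3924063}{\frac{5}{-3 + 2105} + \left(-1594184 + 1973 \left(-93\right)\right)} = \frac{3924064}{\frac{5}{2102} - 1777673} = \frac{3924064}{- \frac{3736668641}{2102}} = 3924064 \left(- \frac{2102}{3736668641}\right) = - \frac{8248382528}{3736668641}$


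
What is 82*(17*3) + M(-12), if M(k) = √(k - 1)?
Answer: 4182 + I*√13 ≈ 4182.0 + 3.6056*I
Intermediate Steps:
M(k) = √(-1 + k)
82*(17*3) + M(-12) = 82*(17*3) + √(-1 - 12) = 82*51 + √(-13) = 4182 + I*√13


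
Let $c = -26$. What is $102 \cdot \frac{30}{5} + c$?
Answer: $586$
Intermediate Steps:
$102 \cdot \frac{30}{5} + c = 102 \cdot \frac{30}{5} - 26 = 102 \cdot 30 \cdot \frac{1}{5} - 26 = 102 \cdot 6 - 26 = 612 - 26 = 586$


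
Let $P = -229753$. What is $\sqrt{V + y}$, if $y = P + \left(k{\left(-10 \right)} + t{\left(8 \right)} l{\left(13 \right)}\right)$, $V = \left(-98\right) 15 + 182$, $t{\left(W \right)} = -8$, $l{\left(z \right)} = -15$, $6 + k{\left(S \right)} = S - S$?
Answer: $i \sqrt{230927} \approx 480.55 i$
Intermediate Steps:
$k{\left(S \right)} = -6$ ($k{\left(S \right)} = -6 + \left(S - S\right) = -6 + 0 = -6$)
$V = -1288$ ($V = -1470 + 182 = -1288$)
$y = -229639$ ($y = -229753 - -114 = -229753 + \left(-6 + 120\right) = -229753 + 114 = -229639$)
$\sqrt{V + y} = \sqrt{-1288 - 229639} = \sqrt{-230927} = i \sqrt{230927}$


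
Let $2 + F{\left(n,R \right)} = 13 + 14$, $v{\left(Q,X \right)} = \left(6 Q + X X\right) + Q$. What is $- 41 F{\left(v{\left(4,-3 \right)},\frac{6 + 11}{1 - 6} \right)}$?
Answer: $-1025$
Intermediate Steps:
$v{\left(Q,X \right)} = X^{2} + 7 Q$ ($v{\left(Q,X \right)} = \left(6 Q + X^{2}\right) + Q = \left(X^{2} + 6 Q\right) + Q = X^{2} + 7 Q$)
$F{\left(n,R \right)} = 25$ ($F{\left(n,R \right)} = -2 + \left(13 + 14\right) = -2 + 27 = 25$)
$- 41 F{\left(v{\left(4,-3 \right)},\frac{6 + 11}{1 - 6} \right)} = \left(-41\right) 25 = -1025$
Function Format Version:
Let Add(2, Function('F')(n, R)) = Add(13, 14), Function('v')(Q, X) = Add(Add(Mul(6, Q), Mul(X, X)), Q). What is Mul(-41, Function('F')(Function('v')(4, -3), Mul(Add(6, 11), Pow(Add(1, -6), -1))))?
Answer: -1025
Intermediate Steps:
Function('v')(Q, X) = Add(Pow(X, 2), Mul(7, Q)) (Function('v')(Q, X) = Add(Add(Mul(6, Q), Pow(X, 2)), Q) = Add(Add(Pow(X, 2), Mul(6, Q)), Q) = Add(Pow(X, 2), Mul(7, Q)))
Function('F')(n, R) = 25 (Function('F')(n, R) = Add(-2, Add(13, 14)) = Add(-2, 27) = 25)
Mul(-41, Function('F')(Function('v')(4, -3), Mul(Add(6, 11), Pow(Add(1, -6), -1)))) = Mul(-41, 25) = -1025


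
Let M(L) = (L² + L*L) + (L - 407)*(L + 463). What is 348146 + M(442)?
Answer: 770549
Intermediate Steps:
M(L) = 2*L² + (-407 + L)*(463 + L) (M(L) = (L² + L²) + (-407 + L)*(463 + L) = 2*L² + (-407 + L)*(463 + L))
348146 + M(442) = 348146 + (-188441 + 3*442² + 56*442) = 348146 + (-188441 + 3*195364 + 24752) = 348146 + (-188441 + 586092 + 24752) = 348146 + 422403 = 770549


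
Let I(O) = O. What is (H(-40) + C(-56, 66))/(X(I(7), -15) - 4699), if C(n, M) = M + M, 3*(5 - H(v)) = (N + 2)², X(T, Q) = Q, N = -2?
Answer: -137/4714 ≈ -0.029062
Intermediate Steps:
H(v) = 5 (H(v) = 5 - (-2 + 2)²/3 = 5 - ⅓*0² = 5 - ⅓*0 = 5 + 0 = 5)
C(n, M) = 2*M
(H(-40) + C(-56, 66))/(X(I(7), -15) - 4699) = (5 + 2*66)/(-15 - 4699) = (5 + 132)/(-4714) = 137*(-1/4714) = -137/4714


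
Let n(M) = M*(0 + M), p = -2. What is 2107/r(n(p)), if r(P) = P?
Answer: 2107/4 ≈ 526.75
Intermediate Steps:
n(M) = M² (n(M) = M*M = M²)
2107/r(n(p)) = 2107/((-2)²) = 2107/4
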